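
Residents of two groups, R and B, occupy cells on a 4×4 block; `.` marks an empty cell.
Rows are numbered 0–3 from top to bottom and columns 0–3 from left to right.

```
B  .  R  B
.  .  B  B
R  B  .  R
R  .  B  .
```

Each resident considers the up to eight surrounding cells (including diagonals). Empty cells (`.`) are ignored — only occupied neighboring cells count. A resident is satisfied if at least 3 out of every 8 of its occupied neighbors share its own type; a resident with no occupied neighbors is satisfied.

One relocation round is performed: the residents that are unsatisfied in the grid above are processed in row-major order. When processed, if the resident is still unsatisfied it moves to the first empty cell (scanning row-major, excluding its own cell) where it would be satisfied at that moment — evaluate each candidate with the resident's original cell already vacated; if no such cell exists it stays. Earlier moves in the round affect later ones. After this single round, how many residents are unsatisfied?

2

Initially unsatisfied (in order): (0,2), (2,3).
  (0,2) → (3,1).
  (2,3): no empty cell satisfies it; stays.
Resulting grid:
B . . B
. . B B
R B . R
R R B .
Unsatisfied now: (2,3), (3,2).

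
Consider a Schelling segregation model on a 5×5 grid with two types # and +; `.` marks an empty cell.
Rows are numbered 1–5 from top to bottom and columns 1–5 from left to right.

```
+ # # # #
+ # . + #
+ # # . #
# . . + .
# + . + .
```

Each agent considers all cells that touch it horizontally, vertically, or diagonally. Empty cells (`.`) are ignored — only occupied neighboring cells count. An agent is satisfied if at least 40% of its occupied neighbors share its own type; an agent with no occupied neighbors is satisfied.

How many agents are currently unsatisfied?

Row 1: (1,1)+ 1/3 not · (1,2)# 2/4 satisfied · (1,3)# 3/4 satisfied · (1,4)# 3/4 satisfied · (1,5)# 2/3 satisfied
Row 2: (2,1)+ 2/5 satisfied · (2,2)# 4/7 satisfied · (2,4)+ 0/6 not · (2,5)# 3/4 satisfied
Row 3: (3,1)+ 1/4 not · (3,2)# 3/5 satisfied · (3,3)# 2/4 satisfied · (3,5)# 1/3 not
Row 4: (4,1)# 2/4 satisfied · (4,4)+ 1/3 not
Row 5: (5,1)# 1/2 satisfied · (5,2)+ 0/2 not · (5,4)+ 1/1 satisfied
Unsatisfied: (1,1), (2,4), (3,1), (3,5), (4,4), (5,2) — 6 in total.

6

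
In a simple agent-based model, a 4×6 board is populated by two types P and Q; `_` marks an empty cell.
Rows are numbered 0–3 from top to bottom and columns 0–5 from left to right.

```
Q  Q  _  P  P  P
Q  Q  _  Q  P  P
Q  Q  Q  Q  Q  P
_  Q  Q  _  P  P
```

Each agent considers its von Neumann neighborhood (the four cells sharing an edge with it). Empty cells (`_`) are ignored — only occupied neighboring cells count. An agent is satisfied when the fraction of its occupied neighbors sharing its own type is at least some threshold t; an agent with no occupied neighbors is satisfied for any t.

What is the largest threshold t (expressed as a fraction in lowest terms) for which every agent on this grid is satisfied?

(0,0)Q 2/2
(0,1)Q 2/2
(0,3)P 1/2
(0,4)P 3/3
(0,5)P 2/2
(1,0)Q 3/3
(1,1)Q 3/3
(1,3)Q 1/3
(1,4)P 2/4
(1,5)P 3/3
(2,0)Q 2/2
(2,1)Q 4/4
(2,2)Q 3/3
(2,3)Q 3/3
(2,4)Q 1/4
(2,5)P 2/3
(3,1)Q 2/2
(3,2)Q 2/2
(3,4)P 1/2
(3,5)P 2/2
The smallest same-type fraction is 1/4 at (2,4), which reduces to 1/4. Any threshold above that leaves this agent unsatisfied.

1/4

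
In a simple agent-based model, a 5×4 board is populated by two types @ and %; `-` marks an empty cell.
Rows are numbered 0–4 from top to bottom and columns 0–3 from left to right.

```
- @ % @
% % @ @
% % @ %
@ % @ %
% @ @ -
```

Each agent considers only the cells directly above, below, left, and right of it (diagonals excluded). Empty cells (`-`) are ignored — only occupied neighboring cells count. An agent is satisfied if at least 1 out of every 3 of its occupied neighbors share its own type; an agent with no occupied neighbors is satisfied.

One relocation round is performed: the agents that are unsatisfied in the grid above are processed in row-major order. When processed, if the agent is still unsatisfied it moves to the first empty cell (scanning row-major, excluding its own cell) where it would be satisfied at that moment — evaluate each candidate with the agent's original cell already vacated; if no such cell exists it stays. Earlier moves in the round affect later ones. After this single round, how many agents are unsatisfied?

Initially unsatisfied (in order): (0,1), (0,2), (3,0), (3,1), (4,0).
  (0,1) → (4,3).
  (0,2) → (0,0).
  (3,0) → (0,2).
  (3,1): now satisfied by earlier moves; stays.
  (4,0) → (0,1).
Resulting grid:
% % @ @
% % @ @
% % @ %
- % @ %
- @ @ @
All satisfied now.

0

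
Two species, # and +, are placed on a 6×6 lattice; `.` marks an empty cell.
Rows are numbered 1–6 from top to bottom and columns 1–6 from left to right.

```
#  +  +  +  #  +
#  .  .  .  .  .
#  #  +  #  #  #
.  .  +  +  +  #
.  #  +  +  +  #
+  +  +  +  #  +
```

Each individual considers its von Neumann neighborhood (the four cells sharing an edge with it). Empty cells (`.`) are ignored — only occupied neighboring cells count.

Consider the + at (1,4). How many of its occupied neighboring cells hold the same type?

1

Occupied neighbors of (1,4): (1,3)=+, (1,5)=#.
Same type (+): 1 of 2.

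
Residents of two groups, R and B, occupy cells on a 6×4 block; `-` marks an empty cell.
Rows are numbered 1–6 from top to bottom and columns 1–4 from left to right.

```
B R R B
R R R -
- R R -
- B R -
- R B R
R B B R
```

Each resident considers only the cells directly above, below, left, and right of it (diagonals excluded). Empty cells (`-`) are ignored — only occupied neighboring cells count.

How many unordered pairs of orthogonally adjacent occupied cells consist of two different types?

12

Scan each occupied cell's neighbors to the right and below so each pair is counted once.
From row 1: 3 unlike of 6 pairs (running 3/6).
From row 2: 0 unlike of 4 pairs (running 3/10).
From row 3: 1 unlike of 3 pairs (running 4/13).
From row 4: 3 unlike of 3 pairs (running 7/16).
From row 5: 3 unlike of 5 pairs (running 10/21).
From row 6: 2 unlike of 3 pairs (running 12/24).
Total adjacent occupied pairs: 24; unlike-type pairs: 12.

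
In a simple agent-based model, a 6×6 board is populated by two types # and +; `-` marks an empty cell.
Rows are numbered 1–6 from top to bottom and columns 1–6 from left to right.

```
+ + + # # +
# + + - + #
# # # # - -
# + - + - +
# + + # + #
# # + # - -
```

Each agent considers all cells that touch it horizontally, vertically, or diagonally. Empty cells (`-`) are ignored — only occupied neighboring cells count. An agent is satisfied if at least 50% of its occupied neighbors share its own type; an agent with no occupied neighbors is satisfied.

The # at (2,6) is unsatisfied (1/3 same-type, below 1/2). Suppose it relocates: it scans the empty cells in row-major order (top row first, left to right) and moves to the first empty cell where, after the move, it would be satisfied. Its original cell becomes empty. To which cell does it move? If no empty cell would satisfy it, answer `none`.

Vacating (2,6). Empty cells in order:
  (2,4): 4/7 same-type → satisfied — stop here.

(2,4)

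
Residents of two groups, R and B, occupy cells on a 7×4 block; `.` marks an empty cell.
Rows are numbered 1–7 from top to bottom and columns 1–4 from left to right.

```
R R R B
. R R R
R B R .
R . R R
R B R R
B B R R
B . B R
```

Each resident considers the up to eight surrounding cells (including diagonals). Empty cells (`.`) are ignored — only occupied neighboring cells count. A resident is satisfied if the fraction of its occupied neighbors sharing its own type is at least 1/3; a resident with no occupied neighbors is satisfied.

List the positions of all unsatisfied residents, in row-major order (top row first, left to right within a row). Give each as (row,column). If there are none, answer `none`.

(1,4), (3,2), (5,1), (5,2), (7,3)

(1,1)R 2/2 ✓
(1,2)R 4/4 ✓
(1,3)R 4/5 ✓
(1,4)B 0/3 ✗
(2,2)R 6/7 ✓
(2,3)R 5/7 ✓
(2,4)R 3/4 ✓
(3,1)R 2/3 ✓
(3,2)B 0/6 ✗
(3,3)R 5/6 ✓
(4,1)R 2/4 ✓
(4,3)R 4/6 ✓
(4,4)R 4/4 ✓
(5,1)R 1/4 ✗
(5,2)B 2/7 ✗
(5,3)R 5/7 ✓
(5,4)R 5/5 ✓
(6,1)B 3/4 ✓
(6,2)B 4/7 ✓
(6,3)R 4/7 ✓
(6,4)R 4/5 ✓
(7,1)B 2/2 ✓
(7,3)B 1/4 ✗
(7,4)R 2/3 ✓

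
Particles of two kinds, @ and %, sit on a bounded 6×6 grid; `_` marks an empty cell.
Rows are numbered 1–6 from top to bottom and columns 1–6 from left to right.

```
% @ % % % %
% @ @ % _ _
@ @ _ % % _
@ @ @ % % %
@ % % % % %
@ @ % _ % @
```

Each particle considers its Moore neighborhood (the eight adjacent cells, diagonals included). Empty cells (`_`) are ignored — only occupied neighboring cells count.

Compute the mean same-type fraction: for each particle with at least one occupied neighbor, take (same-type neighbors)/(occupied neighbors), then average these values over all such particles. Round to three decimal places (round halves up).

0.665

Row 1: (1,1)% 1/3 · (1,2)@ 2/5 · (1,3)% 2/5 · (1,4)% 3/4 · (1,5)% 3/3 · (1,6)% 1/1
Row 2: (2,1)% 1/5 · (2,2)@ 4/7 · (2,3)@ 3/7 · (2,4)% 5/6
Row 3: (3,1)@ 4/5 · (3,2)@ 6/7 · (3,4)% 4/6 · (3,5)% 5/5
Row 4: (4,1)@ 4/5 · (4,2)@ 5/7 · (4,3)@ 2/7 · (4,4)% 6/7 · (4,5)% 7/7 · (4,6)% 4/4
Row 5: (5,1)@ 4/5 · (5,2)% 2/8 · (5,3)% 4/7 · (5,4)% 6/7 · (5,5)% 6/7 · (5,6)% 4/5
Row 6: (6,1)@ 2/3 · (6,2)@ 2/5 · (6,3)% 3/4 · (6,5)% 3/4 · (6,6)@ 0/3
Sum over 31 particles: 1/3 + 2/5 + 2/5 + 3/4 + 3/3 + 1/1 + 1/5 + 4/7 + 3/7 + 5/6 + 4/5 + 6/7 + 4/6 + 5/5 + 4/5 + 5/7 + 2/7 + 6/7 + 7/7 + 4/4 + 4/5 + 2/8 + 4/7 + 6/7 + 6/7 + 4/5 + 2/3 + 2/5 + 3/4 + 3/4 + 0/3 = 103/5; mean = 103/5 ÷ 31 = 103/155 = 0.664516… → 0.665.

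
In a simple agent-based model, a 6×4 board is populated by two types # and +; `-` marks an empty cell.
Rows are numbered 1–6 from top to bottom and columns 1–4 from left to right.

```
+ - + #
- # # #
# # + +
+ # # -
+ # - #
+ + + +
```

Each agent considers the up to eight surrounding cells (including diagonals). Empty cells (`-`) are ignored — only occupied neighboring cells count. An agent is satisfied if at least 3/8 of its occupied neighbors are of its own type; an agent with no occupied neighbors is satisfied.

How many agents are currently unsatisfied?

7

(1,1)+ 0/1 ✗
(1,3)+ 0/4 ✗
(1,4)# 2/3 ✓
(2,2)# 3/6 ✓
(2,3)# 4/7 ✓
(2,4)# 2/5 ✓
(3,1)# 3/4 ✓
(3,2)# 5/7 ✓
(3,3)+ 1/7 ✗
(3,4)+ 1/4 ✗
(4,1)+ 1/5 ✗
(4,2)# 4/7 ✓
(4,3)# 4/6 ✓
(5,1)+ 3/5 ✓
(5,2)# 2/7 ✗
(5,4)# 1/3 ✗
(6,1)+ 2/3 ✓
(6,2)+ 3/4 ✓
(6,3)+ 2/4 ✓
(6,4)+ 1/2 ✓
Unsatisfied: (1,1), (1,3), (3,3), (3,4), (4,1), (5,2), (5,4) — 7 in total.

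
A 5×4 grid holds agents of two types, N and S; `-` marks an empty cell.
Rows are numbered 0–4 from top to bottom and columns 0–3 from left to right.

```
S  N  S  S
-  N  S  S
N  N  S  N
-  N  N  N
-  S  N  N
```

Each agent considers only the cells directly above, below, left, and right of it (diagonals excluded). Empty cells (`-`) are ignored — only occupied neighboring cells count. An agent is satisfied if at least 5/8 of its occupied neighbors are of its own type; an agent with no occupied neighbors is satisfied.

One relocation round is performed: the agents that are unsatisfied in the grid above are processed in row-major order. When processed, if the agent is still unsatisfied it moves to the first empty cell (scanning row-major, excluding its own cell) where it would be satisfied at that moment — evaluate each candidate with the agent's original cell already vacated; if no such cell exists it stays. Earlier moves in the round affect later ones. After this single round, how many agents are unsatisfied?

1

Initially unsatisfied (in order): (0,0), (0,1), (2,2), (2,3), (4,1).
  (0,0) → (4,0).
  (0,1) → (0,0).
  (2,2): no empty cell satisfies it; stays.
  (2,3) → (0,1).
  (4,1) → (2,3).
Resulting grid:
N N S S
- N S S
N N S S
- N N N
S - N N
Unsatisfied now: (2,2).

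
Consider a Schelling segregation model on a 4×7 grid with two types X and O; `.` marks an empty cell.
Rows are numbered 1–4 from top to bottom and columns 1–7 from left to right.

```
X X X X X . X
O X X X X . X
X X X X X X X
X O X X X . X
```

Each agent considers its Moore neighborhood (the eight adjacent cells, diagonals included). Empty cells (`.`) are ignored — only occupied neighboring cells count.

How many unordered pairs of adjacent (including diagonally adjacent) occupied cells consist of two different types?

10

Scan each occupied cell's neighbors to the right and below (and the two forward diagonals) so each pair is counted once.
Row 1: X(1,1)–X(1,2)= X(1,1)–O(2,1)≠ X(1,1)–X(2,2)= X(1,2)–X(1,3)= X(1,2)–X(2,2)= X(1,2)–X(2,3)= X(1,2)–O(2,1)≠ X(1,3)–X(1,4)= X(1,3)–X(2,3)= X(1,3)–X(2,4)= X(1,3)–X(2,2)= X(1,4)–X(1,5)= X(1,4)–X(2,4)= X(1,4)–X(2,5)= X(1,4)–X(2,3)= X(1,5)–X(2,5)= X(1,5)–X(2,4)= X(1,7)–X(2,7)=  → 2/18 unlike.
Row 2: O(2,1)–X(2,2)≠ O(2,1)–X(3,1)≠ O(2,1)–X(3,2)≠ X(2,2)–X(2,3)= X(2,2)–X(3,2)= X(2,2)–X(3,3)= X(2,2)–X(3,1)= X(2,3)–X(2,4)= X(2,3)–X(3,3)= X(2,3)–X(3,4)= X(2,3)–X(3,2)= X(2,4)–X(2,5)= X(2,4)–X(3,4)= X(2,4)–X(3,5)= X(2,4)–X(3,3)= X(2,5)–X(3,5)= X(2,5)–X(3,6)= X(2,5)–X(3,4)= X(2,7)–X(3,7)= X(2,7)–X(3,6)=  → 3/20 unlike.
Row 3: X(3,1)–X(3,2)= X(3,1)–X(4,1)= X(3,1)–O(4,2)≠ X(3,2)–X(3,3)= X(3,2)–O(4,2)≠ X(3,2)–X(4,3)= X(3,2)–X(4,1)= X(3,3)–X(3,4)= X(3,3)–X(4,3)= X(3,3)–X(4,4)= X(3,3)–O(4,2)≠ X(3,4)–X(3,5)= X(3,4)–X(4,4)= X(3,4)–X(4,5)= X(3,4)–X(4,3)= X(3,5)–X(3,6)= X(3,5)–X(4,5)= X(3,5)–X(4,4)= X(3,6)–X(3,7)= X(3,6)–X(4,7)= X(3,6)–X(4,5)= X(3,7)–X(4,7)=  → 3/22 unlike.
Row 4: X(4,1)–O(4,2)≠ O(4,2)–X(4,3)≠ X(4,3)–X(4,4)= X(4,4)–X(4,5)=  → 2/4 unlike.
Total adjacent occupied pairs: 64; unlike-type pairs: 10.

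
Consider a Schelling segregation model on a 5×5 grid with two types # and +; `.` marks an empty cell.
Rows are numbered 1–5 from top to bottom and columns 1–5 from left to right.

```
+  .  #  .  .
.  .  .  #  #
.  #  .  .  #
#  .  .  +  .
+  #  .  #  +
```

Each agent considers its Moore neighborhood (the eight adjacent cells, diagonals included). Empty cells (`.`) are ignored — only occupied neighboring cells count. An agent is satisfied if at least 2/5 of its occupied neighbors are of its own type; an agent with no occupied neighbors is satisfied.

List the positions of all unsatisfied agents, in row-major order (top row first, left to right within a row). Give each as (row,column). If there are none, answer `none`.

Row 1: (1,1)+ 0/0 satisfied · (1,3)# 1/1 satisfied
Row 2: (2,4)# 3/3 satisfied · (2,5)# 2/2 satisfied
Row 3: (3,2)# 1/1 satisfied · (3,5)# 2/3 satisfied
Row 4: (4,1)# 2/3 satisfied · (4,4)+ 1/3 not
Row 5: (5,1)+ 0/2 not · (5,2)# 1/2 satisfied · (5,4)# 0/2 not · (5,5)+ 1/2 satisfied

(4,4), (5,1), (5,4)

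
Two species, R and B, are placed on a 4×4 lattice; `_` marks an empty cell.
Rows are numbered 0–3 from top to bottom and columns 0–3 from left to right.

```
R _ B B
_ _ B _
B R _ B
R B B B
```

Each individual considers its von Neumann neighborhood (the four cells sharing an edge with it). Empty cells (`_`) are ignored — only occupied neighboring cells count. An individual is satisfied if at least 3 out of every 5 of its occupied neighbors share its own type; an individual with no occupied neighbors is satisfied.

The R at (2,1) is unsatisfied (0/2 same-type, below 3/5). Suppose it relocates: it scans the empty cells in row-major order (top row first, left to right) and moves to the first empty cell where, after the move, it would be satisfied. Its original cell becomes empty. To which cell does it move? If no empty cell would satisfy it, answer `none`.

none

Vacating (2,1). Empty cells in order:
  (0,1): 1/2 same-type → still unsatisfied.
  (1,0): 1/2 same-type → still unsatisfied.
  (1,1): 0/1 same-type → still unsatisfied.
  (1,3): 0/3 same-type → still unsatisfied.
  (2,2): 0/3 same-type → still unsatisfied.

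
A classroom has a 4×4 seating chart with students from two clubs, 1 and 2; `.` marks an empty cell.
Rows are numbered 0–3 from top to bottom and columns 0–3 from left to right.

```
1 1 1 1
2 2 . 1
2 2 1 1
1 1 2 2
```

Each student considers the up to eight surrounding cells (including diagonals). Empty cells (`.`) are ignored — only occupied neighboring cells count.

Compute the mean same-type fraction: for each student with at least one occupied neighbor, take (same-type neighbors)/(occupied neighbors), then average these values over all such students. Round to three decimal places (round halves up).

0.545

(0,0)1 1/3
(0,1)1 2/4
(0,2)1 3/4
(0,3)1 2/2
(1,0)2 3/5
(1,1)2 3/7
(1,3)1 4/4
(2,0)2 3/5
(2,1)2 4/7
(2,2)1 3/7
(2,3)1 2/4
(3,0)1 1/3
(3,1)1 2/5
(3,2)2 2/5
(3,3)2 1/3
Sum over 15 students: 1/3 + 2/4 + 3/4 + 2/2 + 3/5 + 3/7 + 4/4 + 3/5 + 4/7 + 3/7 + 2/4 + 1/3 + 2/5 + 2/5 + 1/3 = 229/28; mean = 229/28 ÷ 15 = 229/420 = 0.545238… → 0.545.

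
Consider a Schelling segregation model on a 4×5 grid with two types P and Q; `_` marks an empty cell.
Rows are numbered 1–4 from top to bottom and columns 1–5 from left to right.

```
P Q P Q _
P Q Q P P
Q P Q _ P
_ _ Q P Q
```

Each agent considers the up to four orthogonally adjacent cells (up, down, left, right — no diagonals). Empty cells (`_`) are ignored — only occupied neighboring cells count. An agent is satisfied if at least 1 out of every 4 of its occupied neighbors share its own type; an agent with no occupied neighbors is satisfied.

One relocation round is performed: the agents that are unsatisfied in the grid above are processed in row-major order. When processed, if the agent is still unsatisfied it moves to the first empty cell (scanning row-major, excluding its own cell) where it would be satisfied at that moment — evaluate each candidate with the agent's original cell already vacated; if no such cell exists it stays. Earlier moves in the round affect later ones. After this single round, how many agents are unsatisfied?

Initially unsatisfied (in order): (1,3), (1,4), (3,1), (3,2), (4,4), (4,5).
  (1,3) → (1,5).
  (1,4) → (1,3).
  (3,1) → (1,4).
  (3,2) → (3,1).
  (4,4) → (3,2).
  (4,5) → (3,4).
Resulting grid:
P Q Q Q P
P Q Q P P
P P Q Q P
_ _ Q _ _
All satisfied now.

0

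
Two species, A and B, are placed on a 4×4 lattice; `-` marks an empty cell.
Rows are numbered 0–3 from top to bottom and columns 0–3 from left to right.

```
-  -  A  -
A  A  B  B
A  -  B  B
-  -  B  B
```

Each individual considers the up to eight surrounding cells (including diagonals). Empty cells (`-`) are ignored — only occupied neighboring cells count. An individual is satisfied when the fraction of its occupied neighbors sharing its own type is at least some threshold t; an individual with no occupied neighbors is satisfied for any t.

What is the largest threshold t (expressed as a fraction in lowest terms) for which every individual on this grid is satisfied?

Row 0: (0,2)A 1/3
Row 1: (1,0)A 2/2 · (1,1)A 3/5 · (1,2)B 3/5 · (1,3)B 3/4
Row 2: (2,0)A 2/2 · (2,2)B 5/6 · (2,3)B 5/5
Row 3: (3,2)B 3/3 · (3,3)B 3/3
The smallest same-type fraction is 1/3 at (0,2), which reduces to 1/3. Any threshold above that leaves this individual unsatisfied.

1/3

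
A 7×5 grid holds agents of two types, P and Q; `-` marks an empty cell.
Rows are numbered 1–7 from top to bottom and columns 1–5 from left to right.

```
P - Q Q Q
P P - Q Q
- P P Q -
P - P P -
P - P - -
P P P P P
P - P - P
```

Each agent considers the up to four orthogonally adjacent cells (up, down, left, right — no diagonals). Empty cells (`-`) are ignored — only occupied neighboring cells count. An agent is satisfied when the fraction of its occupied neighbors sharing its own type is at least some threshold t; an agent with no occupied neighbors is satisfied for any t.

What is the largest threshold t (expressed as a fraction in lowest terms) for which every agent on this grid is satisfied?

(1,1)P 1/1
(1,3)Q 1/1
(1,4)Q 3/3
(1,5)Q 2/2
(2,1)P 2/2
(2,2)P 2/2
(2,4)Q 3/3
(2,5)Q 2/2
(3,2)P 2/2
(3,3)P 2/3
(3,4)Q 1/3
(4,1)P 1/1
(4,3)P 3/3
(4,4)P 1/2
(5,1)P 2/2
(5,3)P 2/2
(6,1)P 3/3
(6,2)P 2/2
(6,3)P 4/4
(6,4)P 2/2
(6,5)P 2/2
(7,1)P 1/1
(7,3)P 1/1
(7,5)P 1/1
The smallest same-type fraction is 1/3 at (3,4), which reduces to 1/3. Any threshold above that leaves this agent unsatisfied.

1/3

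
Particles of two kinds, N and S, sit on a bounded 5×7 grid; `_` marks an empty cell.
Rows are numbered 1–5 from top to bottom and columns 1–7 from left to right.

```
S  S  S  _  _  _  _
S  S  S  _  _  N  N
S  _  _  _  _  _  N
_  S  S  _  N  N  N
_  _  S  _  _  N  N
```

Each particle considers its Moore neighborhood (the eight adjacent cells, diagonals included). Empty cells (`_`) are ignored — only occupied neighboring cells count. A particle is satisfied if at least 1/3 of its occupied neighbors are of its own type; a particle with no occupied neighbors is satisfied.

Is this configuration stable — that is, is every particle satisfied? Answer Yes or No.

(1,1)S 3/3 satisfied
(1,2)S 5/5 satisfied
(1,3)S 3/3 satisfied
(2,1)S 4/4 satisfied
(2,2)S 6/6 satisfied
(2,3)S 3/3 satisfied
(2,6)N 2/2 satisfied
(2,7)N 2/2 satisfied
(3,1)S 3/3 satisfied
(3,7)N 4/4 satisfied
(4,2)S 3/3 satisfied
(4,3)S 2/2 satisfied
(4,5)N 2/2 satisfied
(4,6)N 5/5 satisfied
(4,7)N 4/4 satisfied
(5,3)S 2/2 satisfied
(5,6)N 4/4 satisfied
(5,7)N 3/3 satisfied
All meet the threshold, so the configuration is stable.

Yes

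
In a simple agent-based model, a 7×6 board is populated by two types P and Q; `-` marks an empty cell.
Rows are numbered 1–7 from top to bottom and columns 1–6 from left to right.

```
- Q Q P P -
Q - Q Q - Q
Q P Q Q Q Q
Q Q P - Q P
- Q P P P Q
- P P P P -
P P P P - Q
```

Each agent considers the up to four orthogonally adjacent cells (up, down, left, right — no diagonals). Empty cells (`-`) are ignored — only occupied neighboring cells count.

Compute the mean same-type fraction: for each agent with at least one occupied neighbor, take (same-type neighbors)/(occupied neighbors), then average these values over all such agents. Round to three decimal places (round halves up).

0.716

Row 1: (1,2)Q 1/1 · (1,3)Q 2/3 · (1,4)P 1/3 · (1,5)P 1/1
Row 2: (2,1)Q 1/1 · (2,3)Q 3/3 · (2,4)Q 2/3 · (2,6)Q 1/1
Row 3: (3,1)Q 2/3 · (3,2)P 0/3 · (3,3)Q 2/4 · (3,4)Q 3/3 · (3,5)Q 3/3 · (3,6)Q 2/3
Row 4: (4,1)Q 2/2 · (4,2)Q 2/4 · (4,3)P 1/3 · (4,5)Q 1/3 · (4,6)P 0/3
Row 5: (5,2)Q 1/3 · (5,3)P 3/4 · (5,4)P 3/3 · (5,5)P 2/4 · (5,6)Q 0/2
Row 6: (6,2)P 2/3 · (6,3)P 4/4 · (6,4)P 4/4 · (6,5)P 2/2
Row 7: (7,1)P 1/1 · (7,2)P 3/3 · (7,3)P 3/3 · (7,4)P 2/2 · (7,6)Q — no occupied neighbors
Sum over 32 agents: 1/1 + 2/3 + 1/3 + 1/1 + 1/1 + 3/3 + 2/3 + 1/1 + 2/3 + 0/3 + 2/4 + 3/3 + 3/3 + 2/3 + 2/2 + 2/4 + 1/3 + 1/3 + 0/3 + 1/3 + 3/4 + 3/3 + 2/4 + 0/2 + 2/3 + 4/4 + 4/4 + 2/2 + 1/1 + 3/3 + 3/3 + 2/2 = 275/12; mean = 275/12 ÷ 32 = 275/384 = 0.716145… → 0.716.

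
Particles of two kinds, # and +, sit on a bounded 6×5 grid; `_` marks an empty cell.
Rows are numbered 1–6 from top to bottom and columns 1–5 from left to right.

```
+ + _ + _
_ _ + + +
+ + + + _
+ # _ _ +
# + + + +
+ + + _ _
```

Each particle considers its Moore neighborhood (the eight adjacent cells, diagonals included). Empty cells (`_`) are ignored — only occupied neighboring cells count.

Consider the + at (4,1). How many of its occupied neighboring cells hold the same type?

3

Occupied neighbors of (4,1): (3,1)=+, (3,2)=+, (4,2)=#, (5,1)=#, (5,2)=+.
Same type (+): 3 of 5.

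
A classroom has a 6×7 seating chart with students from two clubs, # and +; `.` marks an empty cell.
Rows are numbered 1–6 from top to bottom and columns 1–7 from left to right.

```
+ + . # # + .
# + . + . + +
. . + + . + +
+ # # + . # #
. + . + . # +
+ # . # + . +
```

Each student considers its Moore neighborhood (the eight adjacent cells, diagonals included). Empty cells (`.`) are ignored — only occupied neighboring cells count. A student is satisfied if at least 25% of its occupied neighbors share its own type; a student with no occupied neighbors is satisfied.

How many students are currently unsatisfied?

Row 1: (1,1)+ 2/3 ok · (1,2)+ 2/3 ok · (1,4)# 1/2 ok · (1,5)# 1/4 ok · (1,6)+ 2/3 ok
Row 2: (2,1)# 0/3 unhappy · (2,2)+ 3/4 ok · (2,4)+ 2/4 ok · (2,6)+ 4/5 ok · (2,7)+ 4/4 ok
Row 3: (3,3)+ 4/6 ok · (3,4)+ 3/4 ok · (3,6)+ 3/5 ok · (3,7)+ 3/5 ok
Row 4: (4,1)+ 1/2 ok · (4,2)# 1/4 ok · (4,3)# 1/6 unhappy · (4,4)+ 3/4 ok · (4,6)# 2/5 ok · (4,7)# 2/5 ok
Row 5: (5,2)+ 2/5 ok · (5,4)+ 2/4 ok · (5,6)# 2/5 ok · (5,7)+ 1/4 ok
Row 6: (6,1)+ 1/2 ok · (6,2)# 0/2 unhappy · (6,4)# 0/2 unhappy · (6,5)+ 1/3 ok · (6,7)+ 1/2 ok
Unsatisfied: (2,1), (4,3), (6,2), (6,4) — 4 in total.

4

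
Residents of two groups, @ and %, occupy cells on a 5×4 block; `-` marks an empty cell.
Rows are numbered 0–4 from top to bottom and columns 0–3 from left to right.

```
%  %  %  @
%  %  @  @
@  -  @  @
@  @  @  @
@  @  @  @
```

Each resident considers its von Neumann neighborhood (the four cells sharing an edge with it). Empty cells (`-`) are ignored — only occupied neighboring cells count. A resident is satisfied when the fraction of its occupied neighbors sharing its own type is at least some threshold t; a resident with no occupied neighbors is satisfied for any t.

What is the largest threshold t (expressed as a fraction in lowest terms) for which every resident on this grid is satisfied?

(0,0)% 2/2
(0,1)% 3/3
(0,2)% 1/3
(0,3)@ 1/2
(1,0)% 2/3
(1,1)% 2/3
(1,2)@ 2/4
(1,3)@ 3/3
(2,0)@ 1/2
(2,2)@ 3/3
(2,3)@ 3/3
(3,0)@ 3/3
(3,1)@ 3/3
(3,2)@ 4/4
(3,3)@ 3/3
(4,0)@ 2/2
(4,1)@ 3/3
(4,2)@ 3/3
(4,3)@ 2/2
The smallest same-type fraction is 1/3 at (0,2), which reduces to 1/3. Any threshold above that leaves this resident unsatisfied.

1/3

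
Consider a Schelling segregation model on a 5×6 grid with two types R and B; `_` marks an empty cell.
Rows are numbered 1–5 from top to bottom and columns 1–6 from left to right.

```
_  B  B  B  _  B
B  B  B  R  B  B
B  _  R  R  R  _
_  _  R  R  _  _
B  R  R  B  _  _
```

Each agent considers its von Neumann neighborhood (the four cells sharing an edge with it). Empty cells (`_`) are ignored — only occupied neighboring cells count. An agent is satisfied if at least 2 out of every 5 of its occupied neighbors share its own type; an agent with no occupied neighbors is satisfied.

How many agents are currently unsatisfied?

4

Row 1: (1,2)B 2/2 ✓ · (1,3)B 3/3 ✓ · (1,4)B 1/2 ✓ · (1,6)B 1/1 ✓
Row 2: (2,1)B 2/2 ✓ · (2,2)B 3/3 ✓ · (2,3)B 2/4 ✓ · (2,4)R 1/4 ✗ · (2,5)B 1/3 ✗ · (2,6)B 2/2 ✓
Row 3: (3,1)B 1/1 ✓ · (3,3)R 2/3 ✓ · (3,4)R 4/4 ✓ · (3,5)R 1/2 ✓
Row 4: (4,3)R 3/3 ✓ · (4,4)R 2/3 ✓
Row 5: (5,1)B 0/1 ✗ · (5,2)R 1/2 ✓ · (5,3)R 2/3 ✓ · (5,4)B 0/2 ✗
Unsatisfied: (2,4), (2,5), (5,1), (5,4) — 4 in total.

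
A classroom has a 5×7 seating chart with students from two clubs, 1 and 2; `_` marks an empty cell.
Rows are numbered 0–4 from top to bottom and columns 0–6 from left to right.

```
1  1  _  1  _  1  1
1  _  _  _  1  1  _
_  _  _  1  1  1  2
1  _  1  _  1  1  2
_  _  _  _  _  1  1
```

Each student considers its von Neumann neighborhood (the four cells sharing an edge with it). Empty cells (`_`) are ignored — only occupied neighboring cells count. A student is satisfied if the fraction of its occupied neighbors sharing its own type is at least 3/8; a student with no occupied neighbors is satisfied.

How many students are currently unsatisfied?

1

(0,0)1 2/2 ok
(0,1)1 1/1 ok
(0,3)1 0/0 ok
(0,5)1 2/2 ok
(0,6)1 1/1 ok
(1,0)1 1/1 ok
(1,4)1 2/2 ok
(1,5)1 3/3 ok
(2,3)1 1/1 ok
(2,4)1 4/4 ok
(2,5)1 3/4 ok
(2,6)2 1/2 ok
(3,0)1 0/0 ok
(3,2)1 0/0 ok
(3,4)1 2/2 ok
(3,5)1 3/4 ok
(3,6)2 1/3 unhappy
(4,5)1 2/2 ok
(4,6)1 1/2 ok
Unsatisfied: (3,6) — 1 in total.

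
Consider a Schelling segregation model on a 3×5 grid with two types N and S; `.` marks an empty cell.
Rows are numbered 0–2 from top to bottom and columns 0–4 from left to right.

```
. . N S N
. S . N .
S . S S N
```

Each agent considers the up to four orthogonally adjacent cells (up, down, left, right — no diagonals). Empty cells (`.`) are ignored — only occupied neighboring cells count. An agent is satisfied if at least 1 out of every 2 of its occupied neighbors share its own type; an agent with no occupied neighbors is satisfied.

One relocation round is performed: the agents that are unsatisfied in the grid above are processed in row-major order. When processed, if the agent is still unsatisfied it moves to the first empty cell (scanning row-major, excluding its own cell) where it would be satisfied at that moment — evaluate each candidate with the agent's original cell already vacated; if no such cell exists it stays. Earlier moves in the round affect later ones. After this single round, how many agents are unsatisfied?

2

Initially unsatisfied (in order): (0,2), (0,3), (0,4), (1,3), (2,3), (2,4).
  (0,2) → (0,0).
  (0,3) → (0,1).
  (0,4): now satisfied by earlier moves; stays.
  (1,3) → (0,3).
  (2,3): now satisfied by earlier moves; stays.
  (2,4) → (0,2).
Resulting grid:
N S N N N
. S . . .
S . S S .
Unsatisfied now: (0,0), (0,1).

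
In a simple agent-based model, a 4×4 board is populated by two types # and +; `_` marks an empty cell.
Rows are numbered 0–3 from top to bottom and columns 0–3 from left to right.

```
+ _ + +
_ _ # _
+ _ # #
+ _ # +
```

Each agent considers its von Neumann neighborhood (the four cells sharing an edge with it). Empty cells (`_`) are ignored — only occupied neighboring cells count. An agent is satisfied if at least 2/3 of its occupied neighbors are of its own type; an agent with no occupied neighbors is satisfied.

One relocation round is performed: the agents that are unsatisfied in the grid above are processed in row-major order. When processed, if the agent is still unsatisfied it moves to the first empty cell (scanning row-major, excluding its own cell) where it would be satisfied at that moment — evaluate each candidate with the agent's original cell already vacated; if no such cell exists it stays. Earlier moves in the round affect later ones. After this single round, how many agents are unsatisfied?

1

Initially unsatisfied (in order): (0,2), (1,2), (2,3), (3,2), (3,3).
  (0,2) → (0,1).
  (1,2): now satisfied by earlier moves; stays.
  (2,3): no empty cell satisfies it; stays.
  (3,2) → (1,3).
  (3,3) → (0,2).
Resulting grid:
+ + + +
_ _ # #
+ _ # #
+ _ _ _
Unsatisfied now: (0,3).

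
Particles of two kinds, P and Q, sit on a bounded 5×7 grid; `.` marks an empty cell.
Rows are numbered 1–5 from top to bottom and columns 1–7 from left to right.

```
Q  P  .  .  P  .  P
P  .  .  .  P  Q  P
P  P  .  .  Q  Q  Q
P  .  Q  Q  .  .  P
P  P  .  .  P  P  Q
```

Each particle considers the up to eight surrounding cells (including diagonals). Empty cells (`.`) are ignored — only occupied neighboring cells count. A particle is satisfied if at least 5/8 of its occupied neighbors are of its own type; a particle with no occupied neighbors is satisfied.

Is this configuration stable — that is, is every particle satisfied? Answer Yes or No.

No

Row 1: (1,1)Q 0/2 unhappy · (1,2)P 1/2 unhappy · (1,5)P 1/2 unhappy · (1,7)P 1/2 unhappy
Row 2: (2,1)P 3/4 ok · (2,5)P 1/4 unhappy · (2,6)Q 3/7 unhappy · (2,7)P 1/4 unhappy
Row 3: (3,1)P 3/3 ok · (3,2)P 3/4 ok · (3,5)Q 3/4 ok · (3,6)Q 3/6 unhappy · (3,7)Q 2/4 unhappy
Row 4: (4,1)P 4/4 ok · (4,3)Q 1/3 unhappy · (4,4)Q 2/3 ok · (4,7)P 1/4 unhappy
Row 5: (5,1)P 2/2 ok · (5,2)P 2/3 ok · (5,5)P 1/2 unhappy · (5,6)P 2/3 ok · (5,7)Q 0/2 unhappy
For instance (1,1) has only 0/2 same-type neighbors, below 5/8.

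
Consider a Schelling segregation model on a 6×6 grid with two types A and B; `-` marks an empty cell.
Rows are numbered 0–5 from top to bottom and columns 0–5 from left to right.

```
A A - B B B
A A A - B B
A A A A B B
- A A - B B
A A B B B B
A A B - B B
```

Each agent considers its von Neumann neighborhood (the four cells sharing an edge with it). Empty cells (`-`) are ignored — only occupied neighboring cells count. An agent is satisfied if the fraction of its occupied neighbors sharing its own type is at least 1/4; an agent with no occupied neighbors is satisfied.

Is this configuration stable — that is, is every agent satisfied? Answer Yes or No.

Yes

(0,0)A 2/2 ok
(0,1)A 2/2 ok
(0,3)B 1/1 ok
(0,4)B 3/3 ok
(0,5)B 2/2 ok
(1,0)A 3/3 ok
(1,1)A 4/4 ok
(1,2)A 2/2 ok
(1,4)B 3/3 ok
(1,5)B 3/3 ok
(2,0)A 2/2 ok
(2,1)A 4/4 ok
(2,2)A 4/4 ok
(2,3)A 1/2 ok
(2,4)B 3/4 ok
(2,5)B 3/3 ok
(3,1)A 3/3 ok
(3,2)A 2/3 ok
(3,4)B 3/3 ok
(3,5)B 3/3 ok
(4,0)A 2/2 ok
(4,1)A 3/4 ok
(4,2)B 2/4 ok
(4,3)B 2/2 ok
(4,4)B 4/4 ok
(4,5)B 3/3 ok
(5,0)A 2/2 ok
(5,1)A 2/3 ok
(5,2)B 1/2 ok
(5,4)B 2/2 ok
(5,5)B 2/2 ok
All meet the threshold, so the configuration is stable.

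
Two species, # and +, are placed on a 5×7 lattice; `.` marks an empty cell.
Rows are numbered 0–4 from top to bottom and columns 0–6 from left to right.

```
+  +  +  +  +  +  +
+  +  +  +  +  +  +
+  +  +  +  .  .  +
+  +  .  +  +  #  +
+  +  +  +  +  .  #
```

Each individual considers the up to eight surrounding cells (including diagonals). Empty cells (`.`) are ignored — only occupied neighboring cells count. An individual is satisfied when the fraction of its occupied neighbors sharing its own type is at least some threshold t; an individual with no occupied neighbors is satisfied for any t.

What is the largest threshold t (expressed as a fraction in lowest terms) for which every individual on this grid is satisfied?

Row 0: (0,0)+ 3/3 · (0,1)+ 5/5 · (0,2)+ 5/5 · (0,3)+ 5/5 · (0,4)+ 5/5 · (0,5)+ 5/5 · (0,6)+ 3/3
Row 1: (1,0)+ 5/5 · (1,1)+ 8/8 · (1,2)+ 8/8 · (1,3)+ 7/7 · (1,4)+ 6/6 · (1,5)+ 6/6 · (1,6)+ 4/4
Row 2: (2,0)+ 5/5 · (2,1)+ 7/7 · (2,2)+ 7/7 · (2,3)+ 6/6 · (2,6)+ 3/4
Row 3: (3,0)+ 5/5 · (3,1)+ 7/7 · (3,3)+ 6/6 · (3,4)+ 4/5 · (3,5)# 1/5 · (3,6)+ 1/3
Row 4: (4,0)+ 3/3 · (4,1)+ 4/4 · (4,2)+ 4/4 · (4,3)+ 4/4 · (4,4)+ 3/4 · (4,6)# 1/2
The smallest same-type fraction is 1/5 at (3,5), which reduces to 1/5. Any threshold above that leaves this individual unsatisfied.

1/5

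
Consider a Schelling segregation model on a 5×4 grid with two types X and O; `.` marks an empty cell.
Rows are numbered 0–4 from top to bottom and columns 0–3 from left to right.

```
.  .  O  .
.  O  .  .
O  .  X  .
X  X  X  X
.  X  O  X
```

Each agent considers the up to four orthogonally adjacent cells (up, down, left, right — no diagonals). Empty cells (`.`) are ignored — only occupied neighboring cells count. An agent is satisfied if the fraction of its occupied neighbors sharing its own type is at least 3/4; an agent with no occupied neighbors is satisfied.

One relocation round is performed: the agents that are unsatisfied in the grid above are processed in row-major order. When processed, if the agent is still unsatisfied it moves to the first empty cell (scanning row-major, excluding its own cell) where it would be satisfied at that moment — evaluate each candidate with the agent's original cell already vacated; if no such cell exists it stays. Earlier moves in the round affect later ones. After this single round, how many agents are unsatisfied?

0

Initially unsatisfied (in order): (2,0), (3,0), (4,1), (4,2), (4,3).
  (2,0) → (0,0).
  (3,0): now satisfied by earlier moves; stays.
  (4,1) → (1,3).
  (4,2) → (0,1).
  (4,3): now satisfied by earlier moves; stays.
Resulting grid:
O O O .
. O . X
. . X .
X X X X
. . . X
All satisfied now.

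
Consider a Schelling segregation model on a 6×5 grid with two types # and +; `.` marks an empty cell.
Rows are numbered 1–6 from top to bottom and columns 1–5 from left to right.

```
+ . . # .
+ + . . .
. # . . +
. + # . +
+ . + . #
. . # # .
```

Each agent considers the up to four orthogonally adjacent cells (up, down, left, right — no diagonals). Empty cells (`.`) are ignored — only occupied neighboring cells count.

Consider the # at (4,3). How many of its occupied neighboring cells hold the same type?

0

Occupied neighbors of (4,3): (5,3)=+, (4,2)=+.
Same type (#): 0 of 2.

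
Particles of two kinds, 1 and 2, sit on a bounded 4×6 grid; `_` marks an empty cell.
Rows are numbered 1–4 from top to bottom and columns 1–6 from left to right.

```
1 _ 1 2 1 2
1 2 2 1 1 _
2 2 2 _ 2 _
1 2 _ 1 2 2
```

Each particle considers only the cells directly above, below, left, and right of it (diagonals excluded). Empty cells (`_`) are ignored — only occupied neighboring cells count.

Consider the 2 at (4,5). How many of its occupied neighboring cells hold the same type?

Occupied neighbors of (4,5): (3,5)=2, (4,4)=1, (4,6)=2.
Same type (2): 2 of 3.

2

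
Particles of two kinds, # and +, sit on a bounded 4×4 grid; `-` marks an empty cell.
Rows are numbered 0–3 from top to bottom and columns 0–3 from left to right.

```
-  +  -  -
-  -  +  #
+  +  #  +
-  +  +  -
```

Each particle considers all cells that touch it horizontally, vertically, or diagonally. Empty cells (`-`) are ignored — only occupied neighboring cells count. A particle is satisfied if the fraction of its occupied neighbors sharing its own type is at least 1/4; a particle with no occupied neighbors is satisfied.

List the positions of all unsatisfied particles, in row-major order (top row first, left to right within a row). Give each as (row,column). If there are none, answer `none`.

Row 0: (0,1)+ 1/1 ok
Row 1: (1,2)+ 3/5 ok · (1,3)# 1/3 ok
Row 2: (2,0)+ 2/2 ok · (2,1)+ 4/5 ok · (2,2)# 1/6 unhappy · (2,3)+ 2/4 ok
Row 3: (3,1)+ 3/4 ok · (3,2)+ 3/4 ok

(2,2)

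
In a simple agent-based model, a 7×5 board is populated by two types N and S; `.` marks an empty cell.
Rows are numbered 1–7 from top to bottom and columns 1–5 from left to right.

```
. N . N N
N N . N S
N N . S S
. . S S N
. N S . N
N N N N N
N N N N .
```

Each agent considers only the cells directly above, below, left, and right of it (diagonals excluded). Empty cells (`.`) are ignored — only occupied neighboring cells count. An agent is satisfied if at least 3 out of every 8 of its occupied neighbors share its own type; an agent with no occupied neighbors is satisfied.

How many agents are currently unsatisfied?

4

(1,2)N 1/1 ✓
(1,4)N 2/2 ✓
(1,5)N 1/2 ✓
(2,1)N 2/2 ✓
(2,2)N 3/3 ✓
(2,4)N 1/3 ✗
(2,5)S 1/3 ✗
(3,1)N 2/2 ✓
(3,2)N 2/2 ✓
(3,4)S 2/3 ✓
(3,5)S 2/3 ✓
(4,3)S 2/2 ✓
(4,4)S 2/3 ✓
(4,5)N 1/3 ✗
(5,2)N 1/2 ✓
(5,3)S 1/3 ✗
(5,5)N 2/2 ✓
(6,1)N 2/2 ✓
(6,2)N 4/4 ✓
(6,3)N 3/4 ✓
(6,4)N 3/3 ✓
(6,5)N 2/2 ✓
(7,1)N 2/2 ✓
(7,2)N 3/3 ✓
(7,3)N 3/3 ✓
(7,4)N 2/2 ✓
Unsatisfied: (2,4), (2,5), (4,5), (5,3) — 4 in total.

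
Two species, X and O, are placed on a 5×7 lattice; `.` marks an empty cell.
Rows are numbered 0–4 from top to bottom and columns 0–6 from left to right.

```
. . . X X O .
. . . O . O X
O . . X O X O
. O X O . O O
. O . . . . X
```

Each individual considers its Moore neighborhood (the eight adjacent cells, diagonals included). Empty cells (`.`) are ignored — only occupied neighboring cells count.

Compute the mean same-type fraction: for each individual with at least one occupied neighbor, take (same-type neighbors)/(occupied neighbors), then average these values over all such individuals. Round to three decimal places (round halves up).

Row 0: (0,3)X 1/2 · (0,4)X 1/4 · (0,5)O 1/3
Row 1: (1,3)O 1/4 · (1,5)O 3/6 · (1,6)X 1/4
Row 2: (2,0)O 1/1 · (2,3)X 1/4 · (2,4)O 4/6 · (2,5)X 1/6 · (2,6)O 3/5
Row 3: (3,1)O 2/3 · (3,2)X 1/4 · (3,3)O 1/3 · (3,5)O 3/5 · (3,6)O 2/4
Row 4: (4,1)O 1/2 · (4,6)X 0/2
Sum over 18 individuals: 1/2 + 1/4 + 1/3 + 1/4 + 3/6 + 1/4 + 1/1 + 1/4 + 4/6 + 1/6 + 3/5 + 2/3 + 1/4 + 1/3 + 3/5 + 2/4 + 1/2 + 0/2 = 457/60; mean = 457/60 ÷ 18 = 457/1080 = 0.423148… → 0.423.

0.423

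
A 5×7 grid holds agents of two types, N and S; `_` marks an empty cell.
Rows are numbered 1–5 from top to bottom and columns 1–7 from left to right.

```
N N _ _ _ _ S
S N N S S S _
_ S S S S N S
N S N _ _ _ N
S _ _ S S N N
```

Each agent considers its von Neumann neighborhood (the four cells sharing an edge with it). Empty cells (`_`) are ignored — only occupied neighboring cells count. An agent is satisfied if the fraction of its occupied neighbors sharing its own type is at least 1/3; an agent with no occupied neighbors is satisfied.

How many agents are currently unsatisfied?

(1,1)N 1/2 satisfied
(1,2)N 2/2 satisfied
(1,7)S 0/0 satisfied
(2,1)S 0/2 not
(2,2)N 2/4 satisfied
(2,3)N 1/3 satisfied
(2,4)S 2/3 satisfied
(2,5)S 3/3 satisfied
(2,6)S 1/2 satisfied
(3,2)S 2/3 satisfied
(3,3)S 2/4 satisfied
(3,4)S 3/3 satisfied
(3,5)S 2/3 satisfied
(3,6)N 0/3 not
(3,7)S 0/2 not
(4,1)N 0/2 not
(4,2)S 1/3 satisfied
(4,3)N 0/2 not
(4,7)N 1/2 satisfied
(5,1)S 0/1 not
(5,4)S 1/1 satisfied
(5,5)S 1/2 satisfied
(5,6)N 1/2 satisfied
(5,7)N 2/2 satisfied
Unsatisfied: (2,1), (3,6), (3,7), (4,1), (4,3), (5,1) — 6 in total.

6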